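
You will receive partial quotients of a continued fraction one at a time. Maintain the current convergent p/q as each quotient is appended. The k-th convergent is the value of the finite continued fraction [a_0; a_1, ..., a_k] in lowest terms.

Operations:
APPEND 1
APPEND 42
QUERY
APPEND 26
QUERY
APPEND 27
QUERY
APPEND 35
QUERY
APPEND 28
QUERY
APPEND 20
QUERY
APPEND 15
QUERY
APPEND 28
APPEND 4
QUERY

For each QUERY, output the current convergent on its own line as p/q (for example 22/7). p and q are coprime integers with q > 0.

43/42
1119/1093
30256/29553
1060079/1035448
29712468/29022097
595309439/581477388
8959354053/8751182917
1014788245745/991209579173

APPEND 1: p_0 = 1·1 + 0 = 1, q_0 = 1·0 + 1 = 1 → 1/1
APPEND 42: p_1 = 42·1 + 1 = 43, q_1 = 42·1 + 0 = 42 → 43/42
APPEND 26: p_2 = 26·43 + 1 = 1119, q_2 = 26·42 + 1 = 1093 → 1119/1093
APPEND 27: p_3 = 27·1119 + 43 = 30256, q_3 = 27·1093 + 42 = 29553 → 30256/29553
APPEND 35: p_4 = 35·30256 + 1119 = 1060079, q_4 = 35·29553 + 1093 = 1035448 → 1060079/1035448
APPEND 28: p_5 = 28·1060079 + 30256 = 29712468, q_5 = 28·1035448 + 29553 = 29022097 → 29712468/29022097
APPEND 20: p_6 = 20·29712468 + 1060079 = 595309439, q_6 = 20·29022097 + 1035448 = 581477388 → 595309439/581477388
APPEND 15: p_7 = 15·595309439 + 29712468 = 8959354053, q_7 = 15·581477388 + 29022097 = 8751182917 → 8959354053/8751182917
APPEND 28: p_8 = 28·8959354053 + 595309439 = 251457222923, q_8 = 28·8751182917 + 581477388 = 245614599064 → 251457222923/245614599064
APPEND 4: p_9 = 4·251457222923 + 8959354053 = 1014788245745, q_9 = 4·245614599064 + 8751182917 = 991209579173 → 1014788245745/991209579173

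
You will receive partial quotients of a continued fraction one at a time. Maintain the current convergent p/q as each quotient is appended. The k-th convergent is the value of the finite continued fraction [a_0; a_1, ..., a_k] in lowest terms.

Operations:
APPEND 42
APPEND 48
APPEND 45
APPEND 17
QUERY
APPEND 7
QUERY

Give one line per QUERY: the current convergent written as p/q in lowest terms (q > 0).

1545736/36785
10910959/259656

APPEND 42: p_0 = 42·1 + 0 = 42, q_0 = 42·0 + 1 = 1 → 42/1
APPEND 48: p_1 = 48·42 + 1 = 2017, q_1 = 48·1 + 0 = 48 → 2017/48
APPEND 45: p_2 = 45·2017 + 42 = 90807, q_2 = 45·48 + 1 = 2161 → 90807/2161
APPEND 17: p_3 = 17·90807 + 2017 = 1545736, q_3 = 17·2161 + 48 = 36785 → 1545736/36785
APPEND 7: p_4 = 7·1545736 + 90807 = 10910959, q_4 = 7·36785 + 2161 = 259656 → 10910959/259656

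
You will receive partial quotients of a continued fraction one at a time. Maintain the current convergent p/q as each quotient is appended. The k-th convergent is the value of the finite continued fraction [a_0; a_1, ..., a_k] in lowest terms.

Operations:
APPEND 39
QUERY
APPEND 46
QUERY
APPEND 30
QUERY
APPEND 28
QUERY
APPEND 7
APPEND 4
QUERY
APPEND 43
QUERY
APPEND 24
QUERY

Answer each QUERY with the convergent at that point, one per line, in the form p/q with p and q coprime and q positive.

39/1
1795/46
53889/1381
1510687/38714
44025479/1128230
1903724295/48786269
45733408559/1171998686

APPEND 39: p_0 = 39·1 + 0 = 39, q_0 = 39·0 + 1 = 1 → 39/1
APPEND 46: p_1 = 46·39 + 1 = 1795, q_1 = 46·1 + 0 = 46 → 1795/46
APPEND 30: p_2 = 30·1795 + 39 = 53889, q_2 = 30·46 + 1 = 1381 → 53889/1381
APPEND 28: p_3 = 28·53889 + 1795 = 1510687, q_3 = 28·1381 + 46 = 38714 → 1510687/38714
APPEND 7: p_4 = 7·1510687 + 53889 = 10628698, q_4 = 7·38714 + 1381 = 272379 → 10628698/272379
APPEND 4: p_5 = 4·10628698 + 1510687 = 44025479, q_5 = 4·272379 + 38714 = 1128230 → 44025479/1128230
APPEND 43: p_6 = 43·44025479 + 10628698 = 1903724295, q_6 = 43·1128230 + 272379 = 48786269 → 1903724295/48786269
APPEND 24: p_7 = 24·1903724295 + 44025479 = 45733408559, q_7 = 24·48786269 + 1128230 = 1171998686 → 45733408559/1171998686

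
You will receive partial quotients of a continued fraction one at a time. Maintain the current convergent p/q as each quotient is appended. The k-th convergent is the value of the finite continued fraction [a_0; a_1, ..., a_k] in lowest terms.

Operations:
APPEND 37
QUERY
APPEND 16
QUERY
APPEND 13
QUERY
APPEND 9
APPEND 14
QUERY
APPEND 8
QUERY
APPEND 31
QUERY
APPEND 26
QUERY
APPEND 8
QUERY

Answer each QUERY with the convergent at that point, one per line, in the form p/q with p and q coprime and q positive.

37/1
593/16
7746/209
992044/26767
8006659/216033
249198473/6723790
6487166957/175034573
52146534129/1407000374

APPEND 37: p_0 = 37·1 + 0 = 37, q_0 = 37·0 + 1 = 1 → 37/1
APPEND 16: p_1 = 16·37 + 1 = 593, q_1 = 16·1 + 0 = 16 → 593/16
APPEND 13: p_2 = 13·593 + 37 = 7746, q_2 = 13·16 + 1 = 209 → 7746/209
APPEND 9: p_3 = 9·7746 + 593 = 70307, q_3 = 9·209 + 16 = 1897 → 70307/1897
APPEND 14: p_4 = 14·70307 + 7746 = 992044, q_4 = 14·1897 + 209 = 26767 → 992044/26767
APPEND 8: p_5 = 8·992044 + 70307 = 8006659, q_5 = 8·26767 + 1897 = 216033 → 8006659/216033
APPEND 31: p_6 = 31·8006659 + 992044 = 249198473, q_6 = 31·216033 + 26767 = 6723790 → 249198473/6723790
APPEND 26: p_7 = 26·249198473 + 8006659 = 6487166957, q_7 = 26·6723790 + 216033 = 175034573 → 6487166957/175034573
APPEND 8: p_8 = 8·6487166957 + 249198473 = 52146534129, q_8 = 8·175034573 + 6723790 = 1407000374 → 52146534129/1407000374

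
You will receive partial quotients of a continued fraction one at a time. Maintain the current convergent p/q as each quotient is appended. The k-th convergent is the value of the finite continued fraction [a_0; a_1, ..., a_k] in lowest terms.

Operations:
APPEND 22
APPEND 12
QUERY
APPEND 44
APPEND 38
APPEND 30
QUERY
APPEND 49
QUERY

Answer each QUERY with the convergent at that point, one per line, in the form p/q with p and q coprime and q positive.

APPEND 22: p_0 = 22·1 + 0 = 22, q_0 = 22·0 + 1 = 1 → 22/1
APPEND 12: p_1 = 12·22 + 1 = 265, q_1 = 12·1 + 0 = 12 → 265/12
APPEND 44: p_2 = 44·265 + 22 = 11682, q_2 = 44·12 + 1 = 529 → 11682/529
APPEND 38: p_3 = 38·11682 + 265 = 444181, q_3 = 38·529 + 12 = 20114 → 444181/20114
APPEND 30: p_4 = 30·444181 + 11682 = 13337112, q_4 = 30·20114 + 529 = 603949 → 13337112/603949
APPEND 49: p_5 = 49·13337112 + 444181 = 653962669, q_5 = 49·603949 + 20114 = 29613615 → 653962669/29613615

265/12
13337112/603949
653962669/29613615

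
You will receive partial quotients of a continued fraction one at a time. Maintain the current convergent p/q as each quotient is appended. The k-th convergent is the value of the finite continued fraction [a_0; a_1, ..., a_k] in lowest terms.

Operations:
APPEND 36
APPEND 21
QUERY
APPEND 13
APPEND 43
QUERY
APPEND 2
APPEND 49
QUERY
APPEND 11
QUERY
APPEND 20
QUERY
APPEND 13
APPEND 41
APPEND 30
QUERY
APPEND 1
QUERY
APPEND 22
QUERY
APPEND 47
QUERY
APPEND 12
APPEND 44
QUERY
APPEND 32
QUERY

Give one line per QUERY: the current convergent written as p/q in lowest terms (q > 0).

757/21
425468/11803
42605305/1181923
469519168/13025033
9432988665/261682583
151817085361753/4211590668862
156873551594751/4351863194537
3603035220446275/99952580948676
169499528912569676/4702123167782309
89823784344448994704/2491821069318583205
2876398696404539112915/79794799648788998944

APPEND 36: p_0 = 36·1 + 0 = 36, q_0 = 36·0 + 1 = 1 → 36/1
APPEND 21: p_1 = 21·36 + 1 = 757, q_1 = 21·1 + 0 = 21 → 757/21
APPEND 13: p_2 = 13·757 + 36 = 9877, q_2 = 13·21 + 1 = 274 → 9877/274
APPEND 43: p_3 = 43·9877 + 757 = 425468, q_3 = 43·274 + 21 = 11803 → 425468/11803
APPEND 2: p_4 = 2·425468 + 9877 = 860813, q_4 = 2·11803 + 274 = 23880 → 860813/23880
APPEND 49: p_5 = 49·860813 + 425468 = 42605305, q_5 = 49·23880 + 11803 = 1181923 → 42605305/1181923
APPEND 11: p_6 = 11·42605305 + 860813 = 469519168, q_6 = 11·1181923 + 23880 = 13025033 → 469519168/13025033
APPEND 20: p_7 = 20·469519168 + 42605305 = 9432988665, q_7 = 20·13025033 + 1181923 = 261682583 → 9432988665/261682583
APPEND 13: p_8 = 13·9432988665 + 469519168 = 123098371813, q_8 = 13·261682583 + 13025033 = 3414898612 → 123098371813/3414898612
APPEND 41: p_9 = 41·123098371813 + 9432988665 = 5056466232998, q_9 = 41·3414898612 + 261682583 = 140272525675 → 5056466232998/140272525675
APPEND 30: p_10 = 30·5056466232998 + 123098371813 = 151817085361753, q_10 = 30·140272525675 + 3414898612 = 4211590668862 → 151817085361753/4211590668862
APPEND 1: p_11 = 1·151817085361753 + 5056466232998 = 156873551594751, q_11 = 1·4211590668862 + 140272525675 = 4351863194537 → 156873551594751/4351863194537
APPEND 22: p_12 = 22·156873551594751 + 151817085361753 = 3603035220446275, q_12 = 22·4351863194537 + 4211590668862 = 99952580948676 → 3603035220446275/99952580948676
APPEND 47: p_13 = 47·3603035220446275 + 156873551594751 = 169499528912569676, q_13 = 47·99952580948676 + 4351863194537 = 4702123167782309 → 169499528912569676/4702123167782309
APPEND 12: p_14 = 12·169499528912569676 + 3603035220446275 = 2037597382171282387, q_14 = 12·4702123167782309 + 99952580948676 = 56525430594336384 → 2037597382171282387/56525430594336384
APPEND 44: p_15 = 44·2037597382171282387 + 169499528912569676 = 89823784344448994704, q_15 = 44·56525430594336384 + 4702123167782309 = 2491821069318583205 → 89823784344448994704/2491821069318583205
APPEND 32: p_16 = 32·89823784344448994704 + 2037597382171282387 = 2876398696404539112915, q_16 = 32·2491821069318583205 + 56525430594336384 = 79794799648788998944 → 2876398696404539112915/79794799648788998944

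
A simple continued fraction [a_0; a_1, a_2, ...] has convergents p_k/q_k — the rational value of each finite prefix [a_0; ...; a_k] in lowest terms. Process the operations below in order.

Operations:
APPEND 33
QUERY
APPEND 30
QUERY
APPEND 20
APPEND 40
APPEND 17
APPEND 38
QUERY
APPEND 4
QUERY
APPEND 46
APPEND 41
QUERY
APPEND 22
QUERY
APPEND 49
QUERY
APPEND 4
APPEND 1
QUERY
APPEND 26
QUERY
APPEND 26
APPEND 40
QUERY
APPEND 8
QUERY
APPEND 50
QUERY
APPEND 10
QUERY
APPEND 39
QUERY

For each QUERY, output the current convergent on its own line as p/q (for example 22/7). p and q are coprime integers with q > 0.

APPEND 33: p_0 = 33·1 + 0 = 33, q_0 = 33·0 + 1 = 1 → 33/1
APPEND 30: p_1 = 30·33 + 1 = 991, q_1 = 30·1 + 0 = 30 → 991/30
APPEND 20: p_2 = 20·991 + 33 = 19853, q_2 = 20·30 + 1 = 601 → 19853/601
APPEND 40: p_3 = 40·19853 + 991 = 795111, q_3 = 40·601 + 30 = 24070 → 795111/24070
APPEND 17: p_4 = 17·795111 + 19853 = 13536740, q_4 = 17·24070 + 601 = 409791 → 13536740/409791
APPEND 38: p_5 = 38·13536740 + 795111 = 515191231, q_5 = 38·409791 + 24070 = 15596128 → 515191231/15596128
APPEND 4: p_6 = 4·515191231 + 13536740 = 2074301664, q_6 = 4·15596128 + 409791 = 62794303 → 2074301664/62794303
APPEND 46: p_7 = 46·2074301664 + 515191231 = 95933067775, q_7 = 46·62794303 + 15596128 = 2904134066 → 95933067775/2904134066
APPEND 41: p_8 = 41·95933067775 + 2074301664 = 3935330080439, q_8 = 41·2904134066 + 62794303 = 119132291009 → 3935330080439/119132291009
APPEND 22: p_9 = 22·3935330080439 + 95933067775 = 86673194837433, q_9 = 22·119132291009 + 2904134066 = 2623814536264 → 86673194837433/2623814536264
APPEND 49: p_10 = 49·86673194837433 + 3935330080439 = 4250921877114656, q_10 = 49·2623814536264 + 119132291009 = 128686044567945 → 4250921877114656/128686044567945
APPEND 4: p_11 = 4·4250921877114656 + 86673194837433 = 17090360703296057, q_11 = 4·128686044567945 + 2623814536264 = 517367992808044 → 17090360703296057/517367992808044
APPEND 1: p_12 = 1·17090360703296057 + 4250921877114656 = 21341282580410713, q_12 = 1·517367992808044 + 128686044567945 = 646054037375989 → 21341282580410713/646054037375989
APPEND 26: p_13 = 26·21341282580410713 + 17090360703296057 = 571963707793974595, q_13 = 26·646054037375989 + 517367992808044 = 17314772964583758 → 571963707793974595/17314772964583758
APPEND 26: p_14 = 26·571963707793974595 + 21341282580410713 = 14892397685223750183, q_14 = 26·17314772964583758 + 646054037375989 = 450830151116553697 → 14892397685223750183/450830151116553697
APPEND 40: p_15 = 40·14892397685223750183 + 571963707793974595 = 596267871116743981915, q_15 = 40·450830151116553697 + 17314772964583758 = 18050520817626731638 → 596267871116743981915/18050520817626731638
APPEND 8: p_16 = 8·596267871116743981915 + 14892397685223750183 = 4785035366619175605503, q_16 = 8·18050520817626731638 + 450830151116553697 = 144854996692130406801 → 4785035366619175605503/144854996692130406801
APPEND 50: p_17 = 50·4785035366619175605503 + 596267871116743981915 = 239848036202075524257065, q_17 = 50·144854996692130406801 + 18050520817626731638 = 7260800355424147071688 → 239848036202075524257065/7260800355424147071688
APPEND 10: p_18 = 10·239848036202075524257065 + 4785035366619175605503 = 2403265397387374418176153, q_18 = 10·7260800355424147071688 + 144854996692130406801 = 72752858550933601123681 → 2403265397387374418176153/72752858550933601123681
APPEND 39: p_19 = 39·2403265397387374418176153 + 239848036202075524257065 = 93967198534309677833127032, q_19 = 39·72752858550933601123681 + 7260800355424147071688 = 2844622283841834590895247 → 93967198534309677833127032/2844622283841834590895247

33/1
991/30
515191231/15596128
2074301664/62794303
3935330080439/119132291009
86673194837433/2623814536264
4250921877114656/128686044567945
21341282580410713/646054037375989
571963707793974595/17314772964583758
596267871116743981915/18050520817626731638
4785035366619175605503/144854996692130406801
239848036202075524257065/7260800355424147071688
2403265397387374418176153/72752858550933601123681
93967198534309677833127032/2844622283841834590895247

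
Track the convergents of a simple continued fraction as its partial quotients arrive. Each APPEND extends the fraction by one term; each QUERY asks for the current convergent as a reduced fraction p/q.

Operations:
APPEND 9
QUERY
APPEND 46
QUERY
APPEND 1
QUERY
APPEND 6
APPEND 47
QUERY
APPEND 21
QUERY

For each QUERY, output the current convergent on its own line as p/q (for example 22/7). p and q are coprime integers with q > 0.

APPEND 9: p_0 = 9·1 + 0 = 9, q_0 = 9·0 + 1 = 1 → 9/1
APPEND 46: p_1 = 46·9 + 1 = 415, q_1 = 46·1 + 0 = 46 → 415/46
APPEND 1: p_2 = 1·415 + 9 = 424, q_2 = 1·46 + 1 = 47 → 424/47
APPEND 6: p_3 = 6·424 + 415 = 2959, q_3 = 6·47 + 46 = 328 → 2959/328
APPEND 47: p_4 = 47·2959 + 424 = 139497, q_4 = 47·328 + 47 = 15463 → 139497/15463
APPEND 21: p_5 = 21·139497 + 2959 = 2932396, q_5 = 21·15463 + 328 = 325051 → 2932396/325051

9/1
415/46
424/47
139497/15463
2932396/325051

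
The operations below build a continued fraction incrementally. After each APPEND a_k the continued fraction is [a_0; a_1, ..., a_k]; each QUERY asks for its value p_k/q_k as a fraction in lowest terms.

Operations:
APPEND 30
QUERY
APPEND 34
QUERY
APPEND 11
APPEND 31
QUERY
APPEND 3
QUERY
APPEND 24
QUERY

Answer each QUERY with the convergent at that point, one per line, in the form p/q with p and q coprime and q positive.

30/1
1021/34
350112/11659
1061597/35352
25828440/860107

APPEND 30: p_0 = 30·1 + 0 = 30, q_0 = 30·0 + 1 = 1 → 30/1
APPEND 34: p_1 = 34·30 + 1 = 1021, q_1 = 34·1 + 0 = 34 → 1021/34
APPEND 11: p_2 = 11·1021 + 30 = 11261, q_2 = 11·34 + 1 = 375 → 11261/375
APPEND 31: p_3 = 31·11261 + 1021 = 350112, q_3 = 31·375 + 34 = 11659 → 350112/11659
APPEND 3: p_4 = 3·350112 + 11261 = 1061597, q_4 = 3·11659 + 375 = 35352 → 1061597/35352
APPEND 24: p_5 = 24·1061597 + 350112 = 25828440, q_5 = 24·35352 + 11659 = 860107 → 25828440/860107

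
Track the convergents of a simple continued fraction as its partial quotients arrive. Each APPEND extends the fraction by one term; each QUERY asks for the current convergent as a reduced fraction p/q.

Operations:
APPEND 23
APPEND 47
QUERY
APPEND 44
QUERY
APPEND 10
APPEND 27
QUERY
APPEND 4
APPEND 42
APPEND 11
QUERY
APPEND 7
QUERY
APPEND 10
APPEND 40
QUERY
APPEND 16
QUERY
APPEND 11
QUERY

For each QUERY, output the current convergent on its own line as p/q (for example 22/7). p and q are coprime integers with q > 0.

1082/47
47631/2069
12937215/561968
24323064041/1056547615
172467888086/7491676851
70132545684126/3046424321851
1123869732890917/48818762465741
12432699607484213/540052811445002

APPEND 23: p_0 = 23·1 + 0 = 23, q_0 = 23·0 + 1 = 1 → 23/1
APPEND 47: p_1 = 47·23 + 1 = 1082, q_1 = 47·1 + 0 = 47 → 1082/47
APPEND 44: p_2 = 44·1082 + 23 = 47631, q_2 = 44·47 + 1 = 2069 → 47631/2069
APPEND 10: p_3 = 10·47631 + 1082 = 477392, q_3 = 10·2069 + 47 = 20737 → 477392/20737
APPEND 27: p_4 = 27·477392 + 47631 = 12937215, q_4 = 27·20737 + 2069 = 561968 → 12937215/561968
APPEND 4: p_5 = 4·12937215 + 477392 = 52226252, q_5 = 4·561968 + 20737 = 2268609 → 52226252/2268609
APPEND 42: p_6 = 42·52226252 + 12937215 = 2206439799, q_6 = 42·2268609 + 561968 = 95843546 → 2206439799/95843546
APPEND 11: p_7 = 11·2206439799 + 52226252 = 24323064041, q_7 = 11·95843546 + 2268609 = 1056547615 → 24323064041/1056547615
APPEND 7: p_8 = 7·24323064041 + 2206439799 = 172467888086, q_8 = 7·1056547615 + 95843546 = 7491676851 → 172467888086/7491676851
APPEND 10: p_9 = 10·172467888086 + 24323064041 = 1749001944901, q_9 = 10·7491676851 + 1056547615 = 75973316125 → 1749001944901/75973316125
APPEND 40: p_10 = 40·1749001944901 + 172467888086 = 70132545684126, q_10 = 40·75973316125 + 7491676851 = 3046424321851 → 70132545684126/3046424321851
APPEND 16: p_11 = 16·70132545684126 + 1749001944901 = 1123869732890917, q_11 = 16·3046424321851 + 75973316125 = 48818762465741 → 1123869732890917/48818762465741
APPEND 11: p_12 = 11·1123869732890917 + 70132545684126 = 12432699607484213, q_12 = 11·48818762465741 + 3046424321851 = 540052811445002 → 12432699607484213/540052811445002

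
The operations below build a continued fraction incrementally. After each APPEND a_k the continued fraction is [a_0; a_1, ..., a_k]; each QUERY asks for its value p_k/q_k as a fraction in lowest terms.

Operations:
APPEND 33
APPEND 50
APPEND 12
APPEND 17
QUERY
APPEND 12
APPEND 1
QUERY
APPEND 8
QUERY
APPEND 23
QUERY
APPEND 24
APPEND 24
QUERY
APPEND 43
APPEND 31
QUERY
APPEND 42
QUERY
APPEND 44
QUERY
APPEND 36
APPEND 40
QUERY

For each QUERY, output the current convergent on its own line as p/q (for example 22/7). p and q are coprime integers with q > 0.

APPEND 33: p_0 = 33·1 + 0 = 33, q_0 = 33·0 + 1 = 1 → 33/1
APPEND 50: p_1 = 50·33 + 1 = 1651, q_1 = 50·1 + 0 = 50 → 1651/50
APPEND 12: p_2 = 12·1651 + 33 = 19845, q_2 = 12·50 + 1 = 601 → 19845/601
APPEND 17: p_3 = 17·19845 + 1651 = 339016, q_3 = 17·601 + 50 = 10267 → 339016/10267
APPEND 12: p_4 = 12·339016 + 19845 = 4088037, q_4 = 12·10267 + 601 = 123805 → 4088037/123805
APPEND 1: p_5 = 1·4088037 + 339016 = 4427053, q_5 = 1·123805 + 10267 = 134072 → 4427053/134072
APPEND 8: p_6 = 8·4427053 + 4088037 = 39504461, q_6 = 8·134072 + 123805 = 1196381 → 39504461/1196381
APPEND 23: p_7 = 23·39504461 + 4427053 = 913029656, q_7 = 23·1196381 + 134072 = 27650835 → 913029656/27650835
APPEND 24: p_8 = 24·913029656 + 39504461 = 21952216205, q_8 = 24·27650835 + 1196381 = 664816421 → 21952216205/664816421
APPEND 24: p_9 = 24·21952216205 + 913029656 = 527766218576, q_9 = 24·664816421 + 27650835 = 15983244939 → 527766218576/15983244939
APPEND 43: p_10 = 43·527766218576 + 21952216205 = 22715899614973, q_10 = 43·15983244939 + 664816421 = 687944348798 → 22715899614973/687944348798
APPEND 31: p_11 = 31·22715899614973 + 527766218576 = 704720654282739, q_11 = 31·687944348798 + 15983244939 = 21342258057677 → 704720654282739/21342258057677
APPEND 42: p_12 = 42·704720654282739 + 22715899614973 = 29620983379490011, q_12 = 42·21342258057677 + 687944348798 = 897062782771232 → 29620983379490011/897062782771232
APPEND 44: p_13 = 44·29620983379490011 + 704720654282739 = 1304027989351843223, q_13 = 44·897062782771232 + 21342258057677 = 39492104699991885 → 1304027989351843223/39492104699991885
APPEND 36: p_14 = 36·1304027989351843223 + 29620983379490011 = 46974628600045846039, q_14 = 36·39492104699991885 + 897062782771232 = 1422612831982479092 → 46974628600045846039/1422612831982479092
APPEND 40: p_15 = 40·46974628600045846039 + 1304027989351843223 = 1880289171991185684783, q_15 = 40·1422612831982479092 + 39492104699991885 = 56944005383999155565 → 1880289171991185684783/56944005383999155565

339016/10267
4427053/134072
39504461/1196381
913029656/27650835
527766218576/15983244939
704720654282739/21342258057677
29620983379490011/897062782771232
1304027989351843223/39492104699991885
1880289171991185684783/56944005383999155565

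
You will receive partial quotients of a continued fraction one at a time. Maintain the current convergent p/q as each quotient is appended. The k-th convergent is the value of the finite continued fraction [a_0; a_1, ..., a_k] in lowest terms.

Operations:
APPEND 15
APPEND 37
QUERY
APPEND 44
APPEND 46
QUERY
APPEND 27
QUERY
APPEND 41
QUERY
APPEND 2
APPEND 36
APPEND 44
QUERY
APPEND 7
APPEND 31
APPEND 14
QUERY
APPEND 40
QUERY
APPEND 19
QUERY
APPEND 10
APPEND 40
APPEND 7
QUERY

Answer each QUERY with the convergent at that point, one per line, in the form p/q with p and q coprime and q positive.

APPEND 15: p_0 = 15·1 + 0 = 15, q_0 = 15·0 + 1 = 1 → 15/1
APPEND 37: p_1 = 37·15 + 1 = 556, q_1 = 37·1 + 0 = 37 → 556/37
APPEND 44: p_2 = 44·556 + 15 = 24479, q_2 = 44·37 + 1 = 1629 → 24479/1629
APPEND 46: p_3 = 46·24479 + 556 = 1126590, q_3 = 46·1629 + 37 = 74971 → 1126590/74971
APPEND 27: p_4 = 27·1126590 + 24479 = 30442409, q_4 = 27·74971 + 1629 = 2025846 → 30442409/2025846
APPEND 41: p_5 = 41·30442409 + 1126590 = 1249265359, q_5 = 41·2025846 + 74971 = 83134657 → 1249265359/83134657
APPEND 2: p_6 = 2·1249265359 + 30442409 = 2528973127, q_6 = 2·83134657 + 2025846 = 168295160 → 2528973127/168295160
APPEND 36: p_7 = 36·2528973127 + 1249265359 = 92292297931, q_7 = 36·168295160 + 83134657 = 6141760417 → 92292297931/6141760417
APPEND 44: p_8 = 44·92292297931 + 2528973127 = 4063390082091, q_8 = 44·6141760417 + 168295160 = 270405753508 → 4063390082091/270405753508
APPEND 7: p_9 = 7·4063390082091 + 92292297931 = 28536022872568, q_9 = 7·270405753508 + 6141760417 = 1898982034973 → 28536022872568/1898982034973
APPEND 31: p_10 = 31·28536022872568 + 4063390082091 = 888680099131699, q_10 = 31·1898982034973 + 270405753508 = 59138848837671 → 888680099131699/59138848837671
APPEND 14: p_11 = 14·888680099131699 + 28536022872568 = 12470057410716354, q_11 = 14·59138848837671 + 1898982034973 = 829842865762367 → 12470057410716354/829842865762367
APPEND 40: p_12 = 40·12470057410716354 + 888680099131699 = 499690976527785859, q_12 = 40·829842865762367 + 59138848837671 = 33252853479332351 → 499690976527785859/33252853479332351
APPEND 19: p_13 = 19·499690976527785859 + 12470057410716354 = 9506598611438647675, q_13 = 19·33252853479332351 + 829842865762367 = 632634058973077036 → 9506598611438647675/632634058973077036
APPEND 10: p_14 = 10·9506598611438647675 + 499690976527785859 = 95565677090914262609, q_14 = 10·632634058973077036 + 33252853479332351 = 6359593443210102711 → 95565677090914262609/6359593443210102711
APPEND 40: p_15 = 40·95565677090914262609 + 9506598611438647675 = 3832133682248009152035, q_15 = 40·6359593443210102711 + 632634058973077036 = 255016371787377185476 → 3832133682248009152035/255016371787377185476
APPEND 7: p_16 = 7·3832133682248009152035 + 95565677090914262609 = 26920501452826978326854, q_16 = 7·255016371787377185476 + 6359593443210102711 = 1791474195954850401043 → 26920501452826978326854/1791474195954850401043

556/37
1126590/74971
30442409/2025846
1249265359/83134657
4063390082091/270405753508
12470057410716354/829842865762367
499690976527785859/33252853479332351
9506598611438647675/632634058973077036
26920501452826978326854/1791474195954850401043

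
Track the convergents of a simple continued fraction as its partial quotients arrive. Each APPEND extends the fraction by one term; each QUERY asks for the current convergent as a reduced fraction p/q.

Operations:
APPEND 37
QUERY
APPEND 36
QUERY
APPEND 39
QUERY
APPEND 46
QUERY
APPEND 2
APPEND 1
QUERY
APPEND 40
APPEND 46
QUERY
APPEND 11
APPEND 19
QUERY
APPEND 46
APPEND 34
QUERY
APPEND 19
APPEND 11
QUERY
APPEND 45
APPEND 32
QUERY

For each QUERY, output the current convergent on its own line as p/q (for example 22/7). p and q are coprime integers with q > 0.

37/1
1333/36
52024/1405
2394437/64666
7235335/195403
13542933043/365750825
2849606770692/76958663533
4464709657737194/120577369430833
939032571082476373/25360233007487880
1355864677799447694741/36617520216555291944

APPEND 37: p_0 = 37·1 + 0 = 37, q_0 = 37·0 + 1 = 1 → 37/1
APPEND 36: p_1 = 36·37 + 1 = 1333, q_1 = 36·1 + 0 = 36 → 1333/36
APPEND 39: p_2 = 39·1333 + 37 = 52024, q_2 = 39·36 + 1 = 1405 → 52024/1405
APPEND 46: p_3 = 46·52024 + 1333 = 2394437, q_3 = 46·1405 + 36 = 64666 → 2394437/64666
APPEND 2: p_4 = 2·2394437 + 52024 = 4840898, q_4 = 2·64666 + 1405 = 130737 → 4840898/130737
APPEND 1: p_5 = 1·4840898 + 2394437 = 7235335, q_5 = 1·130737 + 64666 = 195403 → 7235335/195403
APPEND 40: p_6 = 40·7235335 + 4840898 = 294254298, q_6 = 40·195403 + 130737 = 7946857 → 294254298/7946857
APPEND 46: p_7 = 46·294254298 + 7235335 = 13542933043, q_7 = 46·7946857 + 195403 = 365750825 → 13542933043/365750825
APPEND 11: p_8 = 11·13542933043 + 294254298 = 149266517771, q_8 = 11·365750825 + 7946857 = 4031205932 → 149266517771/4031205932
APPEND 19: p_9 = 19·149266517771 + 13542933043 = 2849606770692, q_9 = 19·4031205932 + 365750825 = 76958663533 → 2849606770692/76958663533
APPEND 46: p_10 = 46·2849606770692 + 149266517771 = 131231177969603, q_10 = 46·76958663533 + 4031205932 = 3544129728450 → 131231177969603/3544129728450
APPEND 34: p_11 = 34·131231177969603 + 2849606770692 = 4464709657737194, q_11 = 34·3544129728450 + 76958663533 = 120577369430833 → 4464709657737194/120577369430833
APPEND 19: p_12 = 19·4464709657737194 + 131231177969603 = 84960714674976289, q_12 = 19·120577369430833 + 3544129728450 = 2294514148914277 → 84960714674976289/2294514148914277
APPEND 11: p_13 = 11·84960714674976289 + 4464709657737194 = 939032571082476373, q_13 = 11·2294514148914277 + 120577369430833 = 25360233007487880 → 939032571082476373/25360233007487880
APPEND 45: p_14 = 45·939032571082476373 + 84960714674976289 = 42341426413386413074, q_14 = 45·25360233007487880 + 2294514148914277 = 1143504999485868877 → 42341426413386413074/1143504999485868877
APPEND 32: p_15 = 32·42341426413386413074 + 939032571082476373 = 1355864677799447694741, q_15 = 32·1143504999485868877 + 25360233007487880 = 36617520216555291944 → 1355864677799447694741/36617520216555291944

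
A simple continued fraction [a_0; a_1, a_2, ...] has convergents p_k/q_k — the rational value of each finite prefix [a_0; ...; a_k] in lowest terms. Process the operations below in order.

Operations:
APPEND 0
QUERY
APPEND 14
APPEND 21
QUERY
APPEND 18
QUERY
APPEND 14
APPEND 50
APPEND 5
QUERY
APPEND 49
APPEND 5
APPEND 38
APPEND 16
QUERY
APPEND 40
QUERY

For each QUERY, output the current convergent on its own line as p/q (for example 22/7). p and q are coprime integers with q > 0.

0/1
21/295
379/5324
1338972/18809201
202462962725/2844097233512
8111151774123/113941355055211

APPEND 0: p_0 = 0·1 + 0 = 0, q_0 = 0·0 + 1 = 1 → 0/1
APPEND 14: p_1 = 14·0 + 1 = 1, q_1 = 14·1 + 0 = 14 → 1/14
APPEND 21: p_2 = 21·1 + 0 = 21, q_2 = 21·14 + 1 = 295 → 21/295
APPEND 18: p_3 = 18·21 + 1 = 379, q_3 = 18·295 + 14 = 5324 → 379/5324
APPEND 14: p_4 = 14·379 + 21 = 5327, q_4 = 14·5324 + 295 = 74831 → 5327/74831
APPEND 50: p_5 = 50·5327 + 379 = 266729, q_5 = 50·74831 + 5324 = 3746874 → 266729/3746874
APPEND 5: p_6 = 5·266729 + 5327 = 1338972, q_6 = 5·3746874 + 74831 = 18809201 → 1338972/18809201
APPEND 49: p_7 = 49·1338972 + 266729 = 65876357, q_7 = 49·18809201 + 3746874 = 925397723 → 65876357/925397723
APPEND 5: p_8 = 5·65876357 + 1338972 = 330720757, q_8 = 5·925397723 + 18809201 = 4645797816 → 330720757/4645797816
APPEND 38: p_9 = 38·330720757 + 65876357 = 12633265123, q_9 = 38·4645797816 + 925397723 = 177465714731 → 12633265123/177465714731
APPEND 16: p_10 = 16·12633265123 + 330720757 = 202462962725, q_10 = 16·177465714731 + 4645797816 = 2844097233512 → 202462962725/2844097233512
APPEND 40: p_11 = 40·202462962725 + 12633265123 = 8111151774123, q_11 = 40·2844097233512 + 177465714731 = 113941355055211 → 8111151774123/113941355055211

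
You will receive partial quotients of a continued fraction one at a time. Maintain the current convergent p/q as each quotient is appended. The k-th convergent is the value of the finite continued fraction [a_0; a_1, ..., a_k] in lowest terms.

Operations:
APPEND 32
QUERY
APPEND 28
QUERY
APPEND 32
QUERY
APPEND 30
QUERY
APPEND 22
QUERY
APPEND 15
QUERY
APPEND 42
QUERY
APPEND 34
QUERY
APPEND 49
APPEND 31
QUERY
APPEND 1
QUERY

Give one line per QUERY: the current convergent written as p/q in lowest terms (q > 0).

APPEND 32: p_0 = 32·1 + 0 = 32, q_0 = 32·0 + 1 = 1 → 32/1
APPEND 28: p_1 = 28·32 + 1 = 897, q_1 = 28·1 + 0 = 28 → 897/28
APPEND 32: p_2 = 32·897 + 32 = 28736, q_2 = 32·28 + 1 = 897 → 28736/897
APPEND 30: p_3 = 30·28736 + 897 = 862977, q_3 = 30·897 + 28 = 26938 → 862977/26938
APPEND 22: p_4 = 22·862977 + 28736 = 19014230, q_4 = 22·26938 + 897 = 593533 → 19014230/593533
APPEND 15: p_5 = 15·19014230 + 862977 = 286076427, q_5 = 15·593533 + 26938 = 8929933 → 286076427/8929933
APPEND 42: p_6 = 42·286076427 + 19014230 = 12034224164, q_6 = 42·8929933 + 593533 = 375650719 → 12034224164/375650719
APPEND 34: p_7 = 34·12034224164 + 286076427 = 409449698003, q_7 = 34·375650719 + 8929933 = 12781054379 → 409449698003/12781054379
APPEND 49: p_8 = 49·409449698003 + 12034224164 = 20075069426311, q_8 = 49·12781054379 + 375650719 = 626647315290 → 20075069426311/626647315290
APPEND 31: p_9 = 31·20075069426311 + 409449698003 = 622736601913644, q_9 = 31·626647315290 + 12781054379 = 19438847828369 → 622736601913644/19438847828369
APPEND 1: p_10 = 1·622736601913644 + 20075069426311 = 642811671339955, q_10 = 1·19438847828369 + 626647315290 = 20065495143659 → 642811671339955/20065495143659

32/1
897/28
28736/897
862977/26938
19014230/593533
286076427/8929933
12034224164/375650719
409449698003/12781054379
622736601913644/19438847828369
642811671339955/20065495143659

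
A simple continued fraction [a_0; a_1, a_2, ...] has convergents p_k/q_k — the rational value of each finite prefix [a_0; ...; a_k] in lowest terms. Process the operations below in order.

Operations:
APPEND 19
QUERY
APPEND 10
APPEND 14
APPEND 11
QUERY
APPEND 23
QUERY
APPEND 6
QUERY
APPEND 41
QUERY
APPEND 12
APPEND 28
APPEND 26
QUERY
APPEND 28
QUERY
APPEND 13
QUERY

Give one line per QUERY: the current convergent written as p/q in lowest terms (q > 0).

19/1
29814/1561
688415/36044
4160304/217825
171260879/8966869
1505675813962/78834103031
42216754195671/2210382818821
550323480357685/28813810747704

APPEND 19: p_0 = 19·1 + 0 = 19, q_0 = 19·0 + 1 = 1 → 19/1
APPEND 10: p_1 = 10·19 + 1 = 191, q_1 = 10·1 + 0 = 10 → 191/10
APPEND 14: p_2 = 14·191 + 19 = 2693, q_2 = 14·10 + 1 = 141 → 2693/141
APPEND 11: p_3 = 11·2693 + 191 = 29814, q_3 = 11·141 + 10 = 1561 → 29814/1561
APPEND 23: p_4 = 23·29814 + 2693 = 688415, q_4 = 23·1561 + 141 = 36044 → 688415/36044
APPEND 6: p_5 = 6·688415 + 29814 = 4160304, q_5 = 6·36044 + 1561 = 217825 → 4160304/217825
APPEND 41: p_6 = 41·4160304 + 688415 = 171260879, q_6 = 41·217825 + 36044 = 8966869 → 171260879/8966869
APPEND 12: p_7 = 12·171260879 + 4160304 = 2059290852, q_7 = 12·8966869 + 217825 = 107820253 → 2059290852/107820253
APPEND 28: p_8 = 28·2059290852 + 171260879 = 57831404735, q_8 = 28·107820253 + 8966869 = 3027933953 → 57831404735/3027933953
APPEND 26: p_9 = 26·57831404735 + 2059290852 = 1505675813962, q_9 = 26·3027933953 + 107820253 = 78834103031 → 1505675813962/78834103031
APPEND 28: p_10 = 28·1505675813962 + 57831404735 = 42216754195671, q_10 = 28·78834103031 + 3027933953 = 2210382818821 → 42216754195671/2210382818821
APPEND 13: p_11 = 13·42216754195671 + 1505675813962 = 550323480357685, q_11 = 13·2210382818821 + 78834103031 = 28813810747704 → 550323480357685/28813810747704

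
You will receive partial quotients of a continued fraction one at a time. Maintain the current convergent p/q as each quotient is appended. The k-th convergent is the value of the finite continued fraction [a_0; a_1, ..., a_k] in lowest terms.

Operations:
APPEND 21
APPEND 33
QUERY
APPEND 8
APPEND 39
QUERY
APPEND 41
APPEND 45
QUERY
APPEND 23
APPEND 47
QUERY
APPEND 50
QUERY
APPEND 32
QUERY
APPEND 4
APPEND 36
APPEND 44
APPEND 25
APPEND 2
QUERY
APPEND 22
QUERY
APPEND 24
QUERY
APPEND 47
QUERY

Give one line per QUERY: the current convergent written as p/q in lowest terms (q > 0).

694/33
218041/10368
402754471/19151253
436200764560/20741647337
21819310526087/1037523271022
698654137599344/33221486320041
229438553392782747565/10909961528345617788
5160120055526802790217/245367269166250544423
124072319886036049712773/5899724421518358683940
5836559154699221139290548/277532415080529108689603

APPEND 21: p_0 = 21·1 + 0 = 21, q_0 = 21·0 + 1 = 1 → 21/1
APPEND 33: p_1 = 33·21 + 1 = 694, q_1 = 33·1 + 0 = 33 → 694/33
APPEND 8: p_2 = 8·694 + 21 = 5573, q_2 = 8·33 + 1 = 265 → 5573/265
APPEND 39: p_3 = 39·5573 + 694 = 218041, q_3 = 39·265 + 33 = 10368 → 218041/10368
APPEND 41: p_4 = 41·218041 + 5573 = 8945254, q_4 = 41·10368 + 265 = 425353 → 8945254/425353
APPEND 45: p_5 = 45·8945254 + 218041 = 402754471, q_5 = 45·425353 + 10368 = 19151253 → 402754471/19151253
APPEND 23: p_6 = 23·402754471 + 8945254 = 9272298087, q_6 = 23·19151253 + 425353 = 440904172 → 9272298087/440904172
APPEND 47: p_7 = 47·9272298087 + 402754471 = 436200764560, q_7 = 47·440904172 + 19151253 = 20741647337 → 436200764560/20741647337
APPEND 50: p_8 = 50·436200764560 + 9272298087 = 21819310526087, q_8 = 50·20741647337 + 440904172 = 1037523271022 → 21819310526087/1037523271022
APPEND 32: p_9 = 32·21819310526087 + 436200764560 = 698654137599344, q_9 = 32·1037523271022 + 20741647337 = 33221486320041 → 698654137599344/33221486320041
APPEND 4: p_10 = 4·698654137599344 + 21819310526087 = 2816435860923463, q_10 = 4·33221486320041 + 1037523271022 = 133923468551186 → 2816435860923463/133923468551186
APPEND 36: p_11 = 36·2816435860923463 + 698654137599344 = 102090345130844012, q_11 = 36·133923468551186 + 33221486320041 = 4854466354162737 → 102090345130844012/4854466354162737
APPEND 44: p_12 = 44·102090345130844012 + 2816435860923463 = 4494791621618059991, q_12 = 44·4854466354162737 + 133923468551186 = 213730443051711614 → 4494791621618059991/213730443051711614
APPEND 25: p_13 = 25·4494791621618059991 + 102090345130844012 = 112471880885582343787, q_13 = 25·213730443051711614 + 4854466354162737 = 5348115542646953087 → 112471880885582343787/5348115542646953087
APPEND 2: p_14 = 2·112471880885582343787 + 4494791621618059991 = 229438553392782747565, q_14 = 2·5348115542646953087 + 213730443051711614 = 10909961528345617788 → 229438553392782747565/10909961528345617788
APPEND 22: p_15 = 22·229438553392782747565 + 112471880885582343787 = 5160120055526802790217, q_15 = 22·10909961528345617788 + 5348115542646953087 = 245367269166250544423 → 5160120055526802790217/245367269166250544423
APPEND 24: p_16 = 24·5160120055526802790217 + 229438553392782747565 = 124072319886036049712773, q_16 = 24·245367269166250544423 + 10909961528345617788 = 5899724421518358683940 → 124072319886036049712773/5899724421518358683940
APPEND 47: p_17 = 47·124072319886036049712773 + 5160120055526802790217 = 5836559154699221139290548, q_17 = 47·5899724421518358683940 + 245367269166250544423 = 277532415080529108689603 → 5836559154699221139290548/277532415080529108689603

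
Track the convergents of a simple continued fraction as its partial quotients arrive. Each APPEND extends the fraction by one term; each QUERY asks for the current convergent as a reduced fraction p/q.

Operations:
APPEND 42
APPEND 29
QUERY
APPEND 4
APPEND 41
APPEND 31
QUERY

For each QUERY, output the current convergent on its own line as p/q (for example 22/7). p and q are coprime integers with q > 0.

APPEND 42: p_0 = 42·1 + 0 = 42, q_0 = 42·0 + 1 = 1 → 42/1
APPEND 29: p_1 = 29·42 + 1 = 1219, q_1 = 29·1 + 0 = 29 → 1219/29
APPEND 4: p_2 = 4·1219 + 42 = 4918, q_2 = 4·29 + 1 = 117 → 4918/117
APPEND 41: p_3 = 41·4918 + 1219 = 202857, q_3 = 41·117 + 29 = 4826 → 202857/4826
APPEND 31: p_4 = 31·202857 + 4918 = 6293485, q_4 = 31·4826 + 117 = 149723 → 6293485/149723

1219/29
6293485/149723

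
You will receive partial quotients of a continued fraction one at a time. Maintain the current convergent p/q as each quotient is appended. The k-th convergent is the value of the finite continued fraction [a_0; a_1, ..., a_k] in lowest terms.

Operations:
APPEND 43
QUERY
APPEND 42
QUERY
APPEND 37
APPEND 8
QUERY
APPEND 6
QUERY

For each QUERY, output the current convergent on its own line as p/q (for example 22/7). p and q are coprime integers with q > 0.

APPEND 43: p_0 = 43·1 + 0 = 43, q_0 = 43·0 + 1 = 1 → 43/1
APPEND 42: p_1 = 42·43 + 1 = 1807, q_1 = 42·1 + 0 = 42 → 1807/42
APPEND 37: p_2 = 37·1807 + 43 = 66902, q_2 = 37·42 + 1 = 1555 → 66902/1555
APPEND 8: p_3 = 8·66902 + 1807 = 537023, q_3 = 8·1555 + 42 = 12482 → 537023/12482
APPEND 6: p_4 = 6·537023 + 66902 = 3289040, q_4 = 6·12482 + 1555 = 76447 → 3289040/76447

43/1
1807/42
537023/12482
3289040/76447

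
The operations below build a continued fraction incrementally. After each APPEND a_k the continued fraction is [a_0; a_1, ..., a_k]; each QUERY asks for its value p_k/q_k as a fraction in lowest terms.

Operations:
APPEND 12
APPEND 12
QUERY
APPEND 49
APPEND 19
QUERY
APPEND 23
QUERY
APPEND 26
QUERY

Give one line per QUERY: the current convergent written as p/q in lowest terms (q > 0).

APPEND 12: p_0 = 12·1 + 0 = 12, q_0 = 12·0 + 1 = 1 → 12/1
APPEND 12: p_1 = 12·12 + 1 = 145, q_1 = 12·1 + 0 = 12 → 145/12
APPEND 49: p_2 = 49·145 + 12 = 7117, q_2 = 49·12 + 1 = 589 → 7117/589
APPEND 19: p_3 = 19·7117 + 145 = 135368, q_3 = 19·589 + 12 = 11203 → 135368/11203
APPEND 23: p_4 = 23·135368 + 7117 = 3120581, q_4 = 23·11203 + 589 = 258258 → 3120581/258258
APPEND 26: p_5 = 26·3120581 + 135368 = 81270474, q_5 = 26·258258 + 11203 = 6725911 → 81270474/6725911

145/12
135368/11203
3120581/258258
81270474/6725911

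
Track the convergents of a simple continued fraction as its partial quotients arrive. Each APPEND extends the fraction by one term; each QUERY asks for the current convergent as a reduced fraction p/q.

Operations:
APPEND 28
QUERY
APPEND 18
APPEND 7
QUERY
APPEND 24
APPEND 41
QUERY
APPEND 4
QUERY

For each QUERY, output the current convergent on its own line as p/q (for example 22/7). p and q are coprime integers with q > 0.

28/1
3563/127
3530260/125833
14207057/506398

APPEND 28: p_0 = 28·1 + 0 = 28, q_0 = 28·0 + 1 = 1 → 28/1
APPEND 18: p_1 = 18·28 + 1 = 505, q_1 = 18·1 + 0 = 18 → 505/18
APPEND 7: p_2 = 7·505 + 28 = 3563, q_2 = 7·18 + 1 = 127 → 3563/127
APPEND 24: p_3 = 24·3563 + 505 = 86017, q_3 = 24·127 + 18 = 3066 → 86017/3066
APPEND 41: p_4 = 41·86017 + 3563 = 3530260, q_4 = 41·3066 + 127 = 125833 → 3530260/125833
APPEND 4: p_5 = 4·3530260 + 86017 = 14207057, q_5 = 4·125833 + 3066 = 506398 → 14207057/506398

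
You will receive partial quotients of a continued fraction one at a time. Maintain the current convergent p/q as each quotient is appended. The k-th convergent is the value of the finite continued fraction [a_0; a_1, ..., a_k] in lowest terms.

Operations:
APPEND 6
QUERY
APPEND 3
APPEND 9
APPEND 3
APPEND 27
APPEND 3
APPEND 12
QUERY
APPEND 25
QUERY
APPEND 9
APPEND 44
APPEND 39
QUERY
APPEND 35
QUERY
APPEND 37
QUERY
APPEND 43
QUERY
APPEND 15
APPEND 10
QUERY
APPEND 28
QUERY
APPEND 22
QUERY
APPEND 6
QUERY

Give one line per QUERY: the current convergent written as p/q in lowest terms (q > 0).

APPEND 6: p_0 = 6·1 + 0 = 6, q_0 = 6·0 + 1 = 1 → 6/1
APPEND 3: p_1 = 3·6 + 1 = 19, q_1 = 3·1 + 0 = 3 → 19/3
APPEND 9: p_2 = 9·19 + 6 = 177, q_2 = 9·3 + 1 = 28 → 177/28
APPEND 3: p_3 = 3·177 + 19 = 550, q_3 = 3·28 + 3 = 87 → 550/87
APPEND 27: p_4 = 27·550 + 177 = 15027, q_4 = 27·87 + 28 = 2377 → 15027/2377
APPEND 3: p_5 = 3·15027 + 550 = 45631, q_5 = 3·2377 + 87 = 7218 → 45631/7218
APPEND 12: p_6 = 12·45631 + 15027 = 562599, q_6 = 12·7218 + 2377 = 88993 → 562599/88993
APPEND 25: p_7 = 25·562599 + 45631 = 14110606, q_7 = 25·88993 + 7218 = 2232043 → 14110606/2232043
APPEND 9: p_8 = 9·14110606 + 562599 = 127558053, q_8 = 9·2232043 + 88993 = 20177380 → 127558053/20177380
APPEND 44: p_9 = 44·127558053 + 14110606 = 5626664938, q_9 = 44·20177380 + 2232043 = 890036763 → 5626664938/890036763
APPEND 39: p_10 = 39·5626664938 + 127558053 = 219567490635, q_10 = 39·890036763 + 20177380 = 34731611137 → 219567490635/34731611137
APPEND 35: p_11 = 35·219567490635 + 5626664938 = 7690488837163, q_11 = 35·34731611137 + 890036763 = 1216496426558 → 7690488837163/1216496426558
APPEND 37: p_12 = 37·7690488837163 + 219567490635 = 284767654465666, q_12 = 37·1216496426558 + 34731611137 = 45045099393783 → 284767654465666/45045099393783
APPEND 43: p_13 = 43·284767654465666 + 7690488837163 = 12252699630860801, q_13 = 43·45045099393783 + 1216496426558 = 1938155770359227 → 12252699630860801/1938155770359227
APPEND 15: p_14 = 15·12252699630860801 + 284767654465666 = 184075262117377681, q_14 = 15·1938155770359227 + 45045099393783 = 29117381654782188 → 184075262117377681/29117381654782188
APPEND 10: p_15 = 10·184075262117377681 + 12252699630860801 = 1853005320804637611, q_15 = 10·29117381654782188 + 1938155770359227 = 293111972318181107 → 1853005320804637611/293111972318181107
APPEND 28: p_16 = 28·1853005320804637611 + 184075262117377681 = 52068224244647230789, q_16 = 28·293111972318181107 + 29117381654782188 = 8236252606563853184 → 52068224244647230789/8236252606563853184
APPEND 22: p_17 = 22·52068224244647230789 + 1853005320804637611 = 1147353938703043714969, q_17 = 22·8236252606563853184 + 293111972318181107 = 181490669316722951155 → 1147353938703043714969/181490669316722951155
APPEND 6: p_18 = 6·1147353938703043714969 + 52068224244647230789 = 6936191856462909520603, q_18 = 6·181490669316722951155 + 8236252606563853184 = 1097180268506901560114 → 6936191856462909520603/1097180268506901560114

6/1
562599/88993
14110606/2232043
219567490635/34731611137
7690488837163/1216496426558
284767654465666/45045099393783
12252699630860801/1938155770359227
1853005320804637611/293111972318181107
52068224244647230789/8236252606563853184
1147353938703043714969/181490669316722951155
6936191856462909520603/1097180268506901560114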